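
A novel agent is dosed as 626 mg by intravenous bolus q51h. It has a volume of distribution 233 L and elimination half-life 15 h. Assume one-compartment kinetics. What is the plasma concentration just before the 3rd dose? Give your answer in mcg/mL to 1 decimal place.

0.3 mcg/mL

f = (1/2)^(τ/t½) = (1/2)^(51/15) ≈ 0.0947.
C₀ = D/Vd = 626/233 ≈ 2.687 mcg/mL.
Before the 3rd dose, 2 doses have been given. Superposition: Cmin = C₀·(f + f²).
≈ 2.687 × (0.0947 + 0.0090) ≈ 2.687 × 0.1037 ≈ 0.279 mcg/mL.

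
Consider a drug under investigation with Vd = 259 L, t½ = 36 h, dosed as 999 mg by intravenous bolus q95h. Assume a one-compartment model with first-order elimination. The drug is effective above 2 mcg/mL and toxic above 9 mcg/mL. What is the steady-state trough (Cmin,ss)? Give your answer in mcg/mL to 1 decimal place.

0.7 mcg/mL

τ/t½ = 95/36 ≈ 2.6389, so fraction remaining f = (1/2)^(95/36) ≈ 0.1606.
At steady state, accumulation factor R = 1/(1 − e^(−kτ)) ≈ 1.1913.
Single-dose peak C₀ = D/Vd = 999/259 ≈ 3.857 mcg/mL.
Steady-state peak Cmax,ss = C₀·R ≈ 3.857 × 1.1913 ≈ 4.595 mcg/mL.
One interval later, Cmin,ss = Cmax,ss·e^(−kτ) ≈ 4.595 × 0.1606 ≈ 0.738 mcg/mL.
Trough 0.7 mcg/mL vs MEC 2 mcg/mL: subtherapeutic.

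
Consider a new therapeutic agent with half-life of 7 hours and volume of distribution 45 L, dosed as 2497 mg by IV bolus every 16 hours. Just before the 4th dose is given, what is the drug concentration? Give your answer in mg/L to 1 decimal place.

14.2 mg/L

f = (1/2)^(τ/t½) = (1/2)^(16/7) ≈ 0.2051.
C₀ = D/Vd = 2497/45 ≈ 55.489 mg/L.
Before the 4th dose, 3 doses have been given. Superposition: Cmin = C₀·(f + f² + … + f^3).
≈ 55.489 × (0.2051 + 0.0421 + 0.0086) ≈ 55.489 × 0.2558 ≈ 14.194 mg/L.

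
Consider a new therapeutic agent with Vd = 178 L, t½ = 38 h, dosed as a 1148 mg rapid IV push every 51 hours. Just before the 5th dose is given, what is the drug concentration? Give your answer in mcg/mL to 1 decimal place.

4.1 mcg/mL

f = (1/2)^(τ/t½) = (1/2)^(51/38) ≈ 0.3944.
C₀ = D/Vd = 1148/178 ≈ 6.449 mcg/mL.
Before the 5th dose, 4 doses have been given. Superposition: Cmin = C₀·(f + f² + … + f^4).
≈ 6.449 × (0.3944 + 0.1556 + 0.0613 + 0.0242) ≈ 6.449 × 0.6355 ≈ 4.098 mcg/mL.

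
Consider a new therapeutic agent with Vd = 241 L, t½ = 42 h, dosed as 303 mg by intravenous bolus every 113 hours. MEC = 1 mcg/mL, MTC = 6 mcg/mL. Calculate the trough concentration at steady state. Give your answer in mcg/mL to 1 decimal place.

Over one 113-h interval, 113/42 ≈ 2.6905 half-lives elapse, leaving f ≈ 0.1549 of each dose.
Accumulation ratio R = 1/(1 − f) ≈ 1/0.8451 ≈ 1.1833.
Single-dose peak C₀ = D/Vd = 303/241 ≈ 1.257 mcg/mL.
Steady-state peak Cmax,ss = C₀·R ≈ 1.257 × 1.1833 ≈ 1.487 mcg/mL.
Steady-state trough Cmin,ss = Cmax,ss·f ≈ 1.487 × 0.1549 ≈ 0.230 mcg/mL.
Trough 0.2 mcg/mL vs MEC 1 mcg/mL: subtherapeutic.

0.2 mcg/mL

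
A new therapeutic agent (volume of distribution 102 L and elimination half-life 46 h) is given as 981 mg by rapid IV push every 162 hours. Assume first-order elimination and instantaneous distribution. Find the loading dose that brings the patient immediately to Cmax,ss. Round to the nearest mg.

f = (1/2)^(162/46) ≈ 0.087066; accumulation ratio R = 1/(1−f) ≈ 1.09537.
Loading dose to hit Cmax,ss on first dose: D_load = D_maint·R ≈ 981 × 1.09537 ≈ 1074.56 mg.

1075 mg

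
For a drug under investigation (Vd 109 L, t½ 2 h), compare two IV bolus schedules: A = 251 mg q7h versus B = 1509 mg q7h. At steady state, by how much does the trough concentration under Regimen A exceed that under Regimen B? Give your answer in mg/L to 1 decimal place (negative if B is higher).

-1.1 mg/L

Regimen A: f = (1/2)^(7/2) ≈ 0.0884; Cmin,ss = (251/109)·f/(1−f) ≈ 0.223 mg/L.
Regimen B: f = (1/2)^(7/2) ≈ 0.0884; Cmin,ss = (1509/109)·f/(1−f) ≈ 1.342 mg/L.
Difference ≈ 0.223 − 1.342 ≈ -1.119 mg/L.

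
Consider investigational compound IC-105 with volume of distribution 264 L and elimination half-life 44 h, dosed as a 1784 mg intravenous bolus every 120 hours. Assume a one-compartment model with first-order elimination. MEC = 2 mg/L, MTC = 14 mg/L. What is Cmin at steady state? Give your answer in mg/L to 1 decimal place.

Over one 120-h interval, 120/44 ≈ 2.7273 half-lives elapse, leaving f ≈ 0.1510 of each dose.
Each bolus raises the concentration by D/Vd = 1784/264 ≈ 6.758 mg/L.
Steady-state trough Cmin,ss = C₀·f/(1−f) ≈ 6.758 × 0.1510/0.8490 ≈ 1.202 mg/L.
Trough 1.2 mg/L vs MEC 2 mg/L: subtherapeutic.

1.2 mg/L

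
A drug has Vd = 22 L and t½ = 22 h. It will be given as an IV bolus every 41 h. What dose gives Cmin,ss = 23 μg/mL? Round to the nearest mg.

1335 mg

τ/t½ = 41/22 ≈ 1.8636, so f = (1/2)^(41/22) ≈ 0.274783.
Cmin,ss = (D/Vd)·f/(1−f), so D = Cmin,ss·Vd·(1−f)/f.
D = 23 × 22 × (1−f)/f ≈ 23 × 22 × 2.63924 ≈ 1335.46 mg.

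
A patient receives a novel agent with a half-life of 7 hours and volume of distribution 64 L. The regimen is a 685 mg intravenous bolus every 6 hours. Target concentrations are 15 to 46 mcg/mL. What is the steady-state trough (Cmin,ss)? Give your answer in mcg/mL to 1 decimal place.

13.2 mcg/mL

k = ln2/t½ = ln2/7 ≈ 0.099021 h⁻¹; fraction remaining f = e^(−kτ) = e^(−0.099021×6) ≈ 0.5520.
At steady state, accumulation factor R = 1/(1 − e^(−kτ)) ≈ 2.2321.
Each bolus raises the concentration by D/Vd = 685/64 ≈ 10.703 mcg/mL.
Steady-state peak Cmax,ss = C₀·R ≈ 10.703 × 2.2321 ≈ 23.890 mcg/mL.
Steady-state trough Cmin,ss = Cmax,ss·f ≈ 23.890 × 0.5520 ≈ 13.187 mcg/mL.
Trough 13.2 mcg/mL vs MEC 15 mcg/mL: subtherapeutic.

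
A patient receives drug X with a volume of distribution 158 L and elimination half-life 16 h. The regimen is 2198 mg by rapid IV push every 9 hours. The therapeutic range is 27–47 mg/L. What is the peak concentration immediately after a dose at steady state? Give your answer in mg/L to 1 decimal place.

43.1 mg/L

Over one 9-h interval, 9/16 ≈ 0.5625 half-lives elapse, leaving f ≈ 0.6771 of each dose.
Accumulation ratio R = 1/(1 − f) ≈ 1/0.3229 ≈ 3.0969.
Each bolus raises the concentration by D/Vd = 2198/158 ≈ 13.911 mg/L.
Steady-state peak Cmax,ss = C₀·R ≈ 13.911 × 3.0969 ≈ 43.081 mg/L.
Peak 43.1 mg/L vs MTC 47 mg/L: below toxic threshold.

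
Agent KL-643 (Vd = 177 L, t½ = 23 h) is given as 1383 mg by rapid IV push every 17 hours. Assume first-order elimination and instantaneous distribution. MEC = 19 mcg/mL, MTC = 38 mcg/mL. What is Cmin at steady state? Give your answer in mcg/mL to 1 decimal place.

11.7 mcg/mL

Over one 17-h interval, 17/23 ≈ 0.73913 half-lives elapse, leaving f ≈ 0.5991 of each dose.
At steady state, accumulation factor R = 1/(1 − e^(−kτ)) ≈ 2.4944.
Each bolus raises the concentration by D/Vd = 1383/177 ≈ 7.814 mcg/mL.
Cmax,ss = C₀/(1 − f) ≈ 7.814/0.4009 ≈ 19.491 mcg/mL.
One interval later, Cmin,ss = Cmax,ss·e^(−kτ) ≈ 19.491 × 0.5991 ≈ 11.677 mcg/mL.
Trough 11.7 mcg/mL vs MEC 19 mcg/mL: subtherapeutic.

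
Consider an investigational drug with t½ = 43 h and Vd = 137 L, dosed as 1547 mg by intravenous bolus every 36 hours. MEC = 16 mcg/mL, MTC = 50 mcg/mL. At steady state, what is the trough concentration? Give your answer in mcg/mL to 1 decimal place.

k = ln2/t½ = ln2/43 ≈ 0.016120 h⁻¹; fraction remaining f = e^(−kτ) = e^(−0.016120×36) ≈ 0.5597.
At steady state, accumulation factor R = 1/(1 − e^(−kτ)) ≈ 2.2712.
Single-dose peak C₀ = D/Vd = 1547/137 ≈ 11.292 mcg/mL.
Steady-state peak Cmax,ss = C₀·R ≈ 11.292 × 2.2712 ≈ 25.646 mcg/mL.
One interval later, Cmin,ss = Cmax,ss·e^(−kτ) ≈ 25.646 × 0.5597 ≈ 14.354 mcg/mL.
Trough 14.4 mcg/mL vs MEC 16 mcg/mL: subtherapeutic.

14.4 mcg/mL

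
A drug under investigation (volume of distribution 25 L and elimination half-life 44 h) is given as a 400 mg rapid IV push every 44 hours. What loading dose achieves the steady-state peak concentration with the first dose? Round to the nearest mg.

800 mg

f = (1/2)^(44/44) ≈ 0.500000; accumulation ratio R = 1/(1−f) ≈ 2.00000.
Loading dose to hit Cmax,ss on first dose: D_load = D_maint·R ≈ 400 × 2.00000 ≈ 800.00 mg.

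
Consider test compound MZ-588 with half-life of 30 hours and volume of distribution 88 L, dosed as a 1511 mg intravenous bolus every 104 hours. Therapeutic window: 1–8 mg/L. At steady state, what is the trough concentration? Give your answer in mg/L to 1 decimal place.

1.7 mg/L

τ/t½ = 104/30 ≈ 3.4667, so fraction remaining f = (1/2)^(104/30) ≈ 0.0905.
Single-dose peak C₀ = D/Vd = 1511/88 ≈ 17.170 mg/L.
Steady-state trough Cmin,ss = C₀·f/(1−f) ≈ 17.170 × 0.0905/0.9095 ≈ 1.709 mg/L.
Trough 1.7 mg/L vs MEC 1 mg/L: adequate.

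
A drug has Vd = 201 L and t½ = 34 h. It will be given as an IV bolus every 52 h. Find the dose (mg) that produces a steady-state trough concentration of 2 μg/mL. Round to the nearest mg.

τ/t½ = 52/34 ≈ 1.5294, so f = (1/2)^(52/34) ≈ 0.346419.
Cmin,ss = (D/Vd)·f/(1−f), so D = Cmin,ss·Vd·(1−f)/f.
D = 2 × 201 × (1−f)/f ≈ 2 × 201 × 1.88668 ≈ 758.45 mg.

758 mg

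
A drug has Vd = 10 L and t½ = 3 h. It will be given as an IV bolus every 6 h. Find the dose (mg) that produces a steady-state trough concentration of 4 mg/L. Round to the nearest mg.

120 mg

τ/t½ = 6/3 ≈ 2, so f = (1/2)^(6/3) ≈ 0.250000.
Cmin,ss = (D/Vd)·f/(1−f), so D = Cmin,ss·Vd·(1−f)/f.
D = 4 × 10 × (1−f)/f ≈ 4 × 10 × 3.00000 ≈ 120.00 mg.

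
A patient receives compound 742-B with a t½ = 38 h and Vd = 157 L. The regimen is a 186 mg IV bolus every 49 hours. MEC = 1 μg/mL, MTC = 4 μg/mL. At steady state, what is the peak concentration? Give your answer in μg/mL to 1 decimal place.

2.0 μg/mL

Over one 49-h interval, 49/38 ≈ 1.2895 half-lives elapse, leaving f ≈ 0.4091 of each dose.
At steady state, accumulation factor R = 1/(1 − e^(−kτ)) ≈ 1.6923.
Single-dose peak C₀ = D/Vd = 186/157 ≈ 1.185 μg/mL.
Cmax,ss = C₀/(1 − f) ≈ 1.185/0.5909 ≈ 2.005 μg/mL.
Peak 2.0 μg/mL vs MTC 4 μg/mL: below toxic threshold.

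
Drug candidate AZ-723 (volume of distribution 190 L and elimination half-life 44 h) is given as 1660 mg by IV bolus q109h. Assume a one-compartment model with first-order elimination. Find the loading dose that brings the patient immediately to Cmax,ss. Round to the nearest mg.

f = (1/2)^(109/44) ≈ 0.179584; accumulation ratio R = 1/(1−f) ≈ 1.21889.
Loading dose to hit Cmax,ss on first dose: D_load = D_maint·R ≈ 1660 × 1.21889 ≈ 2023.36 mg.

2023 mg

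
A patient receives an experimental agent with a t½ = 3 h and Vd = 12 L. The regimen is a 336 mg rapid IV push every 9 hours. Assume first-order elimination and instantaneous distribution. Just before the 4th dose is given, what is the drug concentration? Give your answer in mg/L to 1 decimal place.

4.0 mg/L

f = (1/2)^(τ/t½) = (1/2)^(9/3) ≈ 0.1250.
C₀ = D/Vd = 336/12 ≈ 28.000 mg/L.
Before the 4th dose, 3 doses have been given. Superposition: Cmin = C₀·(f + f² + … + f^3).
≈ 28.000 × (0.1250 + 0.0156 + 0.0020) ≈ 28.000 × 0.1426 ≈ 3.993 mg/L.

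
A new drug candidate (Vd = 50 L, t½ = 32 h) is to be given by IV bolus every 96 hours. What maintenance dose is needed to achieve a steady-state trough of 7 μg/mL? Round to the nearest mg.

2450 mg

τ/t½ = 96/32 ≈ 3, so f = (1/2)^(96/32) ≈ 0.125000.
Cmin,ss = (D/Vd)·f/(1−f), so D = Cmin,ss·Vd·(1−f)/f.
D = 7 × 50 × (1−f)/f ≈ 7 × 50 × 7.00000 ≈ 2450.00 mg.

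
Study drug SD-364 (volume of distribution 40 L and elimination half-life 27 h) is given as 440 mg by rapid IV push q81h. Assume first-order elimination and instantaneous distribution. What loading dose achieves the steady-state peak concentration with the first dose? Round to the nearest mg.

f = (1/2)^(81/27) ≈ 0.125000; accumulation ratio R = 1/(1−f) ≈ 1.14286.
Loading dose to hit Cmax,ss on first dose: D_load = D_maint·R ≈ 440 × 1.14286 ≈ 502.86 mg.

503 mg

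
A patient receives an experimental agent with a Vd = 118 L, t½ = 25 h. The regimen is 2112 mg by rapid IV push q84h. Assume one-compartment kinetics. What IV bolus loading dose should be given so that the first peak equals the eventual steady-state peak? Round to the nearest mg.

2340 mg

f = (1/2)^(84/25) ≈ 0.097396; accumulation ratio R = 1/(1−f) ≈ 1.10791.
Loading dose to hit Cmax,ss on first dose: D_load = D_maint·R ≈ 2112 × 1.10791 ≈ 2339.91 mg.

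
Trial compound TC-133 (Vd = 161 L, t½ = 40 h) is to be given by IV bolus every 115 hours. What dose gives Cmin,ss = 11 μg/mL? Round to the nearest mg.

τ/t½ = 115/40 ≈ 2.875, so f = (1/2)^(115/40) ≈ 0.136313.
Cmin,ss = (D/Vd)·f/(1−f), so D = Cmin,ss·Vd·(1−f)/f.
D = 11 × 161 × (1−f)/f ≈ 11 × 161 × 6.33606 ≈ 11221.16 mg.

11221 mg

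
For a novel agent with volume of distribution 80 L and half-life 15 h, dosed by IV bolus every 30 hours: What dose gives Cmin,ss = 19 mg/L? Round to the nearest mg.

4560 mg

τ/t½ = 30/15 ≈ 2, so f = (1/2)^(30/15) ≈ 0.250000.
Cmin,ss = (D/Vd)·f/(1−f), so D = Cmin,ss·Vd·(1−f)/f.
D = 19 × 80 × (1−f)/f ≈ 19 × 80 × 3.00000 ≈ 4560.00 mg.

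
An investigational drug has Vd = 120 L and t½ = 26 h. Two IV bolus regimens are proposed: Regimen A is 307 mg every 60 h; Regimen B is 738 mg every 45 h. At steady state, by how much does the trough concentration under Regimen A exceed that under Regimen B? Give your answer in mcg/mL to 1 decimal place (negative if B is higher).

-2.0 mcg/mL

Regimen A: f = (1/2)^(60/26) ≈ 0.2020; Cmin,ss = (307/120)·f/(1−f) ≈ 0.648 mcg/mL.
Regimen B: f = (1/2)^(45/26) ≈ 0.3013; Cmin,ss = (738/120)·f/(1−f) ≈ 2.652 mcg/mL.
Difference ≈ 0.648 − 2.652 ≈ -2.004 mcg/mL.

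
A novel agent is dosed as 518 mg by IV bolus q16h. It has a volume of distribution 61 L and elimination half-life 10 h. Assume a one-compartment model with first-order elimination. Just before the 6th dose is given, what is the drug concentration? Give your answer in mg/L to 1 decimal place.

4.2 mg/L

f = (1/2)^(τ/t½) = (1/2)^(16/10) ≈ 0.3299.
C₀ = D/Vd = 518/61 ≈ 8.492 mg/L.
Before the 6th dose, 5 doses have been given. Superposition: Cmin = C₀·(f + f² + … + f^5).
≈ 8.492 × (0.3299 + 0.1088 + 0.0359 + 0.0118 + 0.0039) ≈ 8.492 × 0.4903 ≈ 4.164 mg/L.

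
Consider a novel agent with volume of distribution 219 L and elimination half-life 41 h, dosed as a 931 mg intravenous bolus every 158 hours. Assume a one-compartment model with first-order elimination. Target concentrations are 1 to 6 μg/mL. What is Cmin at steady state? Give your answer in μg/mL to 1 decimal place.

τ/t½ = 158/41 ≈ 3.8537, so fraction remaining f = (1/2)^(158/41) ≈ 0.0692.
Each bolus raises the concentration by D/Vd = 931/219 ≈ 4.251 μg/mL.
Steady-state trough Cmin,ss = C₀·f/(1−f) ≈ 4.251 × 0.0692/0.9308 ≈ 0.316 μg/mL.
Trough 0.3 μg/mL vs MEC 1 μg/mL: subtherapeutic.

0.3 μg/mL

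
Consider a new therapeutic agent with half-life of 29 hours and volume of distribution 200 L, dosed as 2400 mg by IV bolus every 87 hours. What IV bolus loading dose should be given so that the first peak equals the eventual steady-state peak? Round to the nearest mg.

f = (1/2)^(87/29) ≈ 0.125000; accumulation ratio R = 1/(1−f) ≈ 1.14286.
Loading dose to hit Cmax,ss on first dose: D_load = D_maint·R ≈ 2400 × 1.14286 ≈ 2742.86 mg.

2743 mg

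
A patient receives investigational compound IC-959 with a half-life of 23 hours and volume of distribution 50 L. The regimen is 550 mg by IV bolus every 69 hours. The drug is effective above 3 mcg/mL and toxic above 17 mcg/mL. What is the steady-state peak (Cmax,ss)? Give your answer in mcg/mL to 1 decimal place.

12.6 mcg/mL

The dosing interval is 3 half-lives, so f = 2^(−3) = 0.125.
Accumulation ratio R = 1/(1 − f) = 1/0.875 = 8/7.
Single-dose peak C₀ = D/Vd = 550/50 = 11 mcg/mL.
Steady-state peak Cmax,ss = C₀·R = 11 × 8/7 ≈ 12.571 mcg/mL.
Peak 12.6 mcg/mL vs MTC 17 mcg/mL: below toxic threshold.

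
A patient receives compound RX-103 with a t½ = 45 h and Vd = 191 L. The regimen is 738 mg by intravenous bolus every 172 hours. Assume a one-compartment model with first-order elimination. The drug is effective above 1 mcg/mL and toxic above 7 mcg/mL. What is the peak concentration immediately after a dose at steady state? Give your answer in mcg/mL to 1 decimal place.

4.2 mcg/mL

τ/t½ = 172/45 ≈ 3.8222, so fraction remaining f = (1/2)^(172/45) ≈ 0.0707.
Accumulation ratio R = 1/(1 − f) ≈ 1/0.9293 ≈ 1.0761.
Each bolus raises the concentration by D/Vd = 738/191 ≈ 3.864 mcg/mL.
Cmax,ss = C₀/(1 − f) ≈ 3.864/0.9293 ≈ 4.158 mcg/mL.
Peak 4.2 mcg/mL vs MTC 7 mcg/mL: below toxic threshold.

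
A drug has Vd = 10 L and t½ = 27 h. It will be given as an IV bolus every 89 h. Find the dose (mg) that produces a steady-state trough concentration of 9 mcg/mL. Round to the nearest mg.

794 mg

τ/t½ = 89/27 ≈ 3.2963, so f = (1/2)^(89/27) ≈ 0.101793.
Cmin,ss = (D/Vd)·f/(1−f), so D = Cmin,ss·Vd·(1−f)/f.
D = 9 × 10 × (1−f)/f ≈ 9 × 10 × 8.82386 ≈ 794.15 mg.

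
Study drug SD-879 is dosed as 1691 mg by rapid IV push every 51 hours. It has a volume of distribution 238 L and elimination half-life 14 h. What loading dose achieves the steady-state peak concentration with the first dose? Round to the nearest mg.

f = (1/2)^(51/14) ≈ 0.080055; accumulation ratio R = 1/(1−f) ≈ 1.08702.
Loading dose to hit Cmax,ss on first dose: D_load = D_maint·R ≈ 1691 × 1.08702 ≈ 1838.15 mg.

1838 mg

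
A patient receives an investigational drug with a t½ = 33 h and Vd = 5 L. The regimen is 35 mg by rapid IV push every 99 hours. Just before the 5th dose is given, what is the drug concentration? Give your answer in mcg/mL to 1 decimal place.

f = (1/2)^(τ/t½) = (1/2)^(99/33) ≈ 0.1250.
C₀ = D/Vd = 35/5 ≈ 7.000 mcg/mL.
Before the 5th dose, 4 doses have been given. Superposition: Cmin = C₀·(f + f² + … + f^4).
≈ 7.000 × (0.1250 + 0.0156 + 0.0020 + 0.0002) ≈ 7.000 × 0.1428 ≈ 1.000 mcg/mL.

1.0 mcg/mL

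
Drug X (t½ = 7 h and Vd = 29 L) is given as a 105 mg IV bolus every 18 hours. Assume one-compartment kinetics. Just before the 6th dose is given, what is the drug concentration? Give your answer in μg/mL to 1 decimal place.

0.7 μg/mL

f = (1/2)^(τ/t½) = (1/2)^(18/7) ≈ 0.1682.
C₀ = D/Vd = 105/29 ≈ 3.621 μg/mL.
Before the 6th dose, 5 doses have been given. Superposition: Cmin = C₀·(f + f² + … + f^5).
≈ 3.621 × (0.1682 + 0.0283 + 0.0048 + 0.0008 + 0.0001) ≈ 3.621 × 0.2022 ≈ 0.732 μg/mL.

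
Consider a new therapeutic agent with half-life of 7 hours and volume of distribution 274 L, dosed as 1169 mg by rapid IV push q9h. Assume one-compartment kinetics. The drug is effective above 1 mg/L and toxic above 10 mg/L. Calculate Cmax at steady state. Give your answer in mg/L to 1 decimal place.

k = ln2/t½ = ln2/7 ≈ 0.099021 h⁻¹; fraction remaining f = e^(−kτ) = e^(−0.099021×9) ≈ 0.4102.
Accumulation ratio R = 1/(1 − f) ≈ 1/0.5898 ≈ 1.6955.
Single-dose peak C₀ = D/Vd = 1169/274 ≈ 4.266 mg/L.
Steady-state peak Cmax,ss = C₀·R ≈ 4.266 × 1.6955 ≈ 7.233 mg/L.
Peak 7.2 mg/L vs MTC 10 mg/L: below toxic threshold.

7.2 mg/L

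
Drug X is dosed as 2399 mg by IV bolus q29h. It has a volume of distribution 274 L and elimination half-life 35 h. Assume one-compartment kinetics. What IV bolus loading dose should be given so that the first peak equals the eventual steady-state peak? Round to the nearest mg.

5491 mg

f = (1/2)^(29/35) ≈ 0.563087; accumulation ratio R = 1/(1−f) ≈ 2.28879.
Loading dose to hit Cmax,ss on first dose: D_load = D_maint·R ≈ 2399 × 2.28879 ≈ 5490.81 mg.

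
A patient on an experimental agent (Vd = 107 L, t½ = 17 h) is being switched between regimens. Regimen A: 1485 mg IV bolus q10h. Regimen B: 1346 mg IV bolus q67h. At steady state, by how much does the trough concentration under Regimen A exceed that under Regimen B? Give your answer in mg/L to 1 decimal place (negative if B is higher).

26.7 mg/L

Regimen A: f = (1/2)^(10/17) ≈ 0.6652; Cmin,ss = (1485/107)·f/(1−f) ≈ 27.575 mg/L.
Regimen B: f = (1/2)^(67/17) ≈ 0.0651; Cmin,ss = (1346/107)·f/(1−f) ≈ 0.876 mg/L.
Difference ≈ 27.575 − 0.876 ≈ 26.699 mg/L.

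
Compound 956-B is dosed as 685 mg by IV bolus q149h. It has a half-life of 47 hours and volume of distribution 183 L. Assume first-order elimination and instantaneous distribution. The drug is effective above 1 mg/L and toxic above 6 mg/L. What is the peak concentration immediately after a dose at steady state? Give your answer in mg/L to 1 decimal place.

4.2 mg/L

τ/t½ = 149/47 ≈ 3.1702, so fraction remaining f = (1/2)^(149/47) ≈ 0.1111.
Accumulation ratio R = 1/(1 − f) ≈ 1/0.8889 ≈ 1.1250.
Single-dose peak C₀ = D/Vd = 685/183 ≈ 3.743 mg/L.
Cmax,ss = C₀/(1 − f) ≈ 3.743/0.8889 ≈ 4.211 mg/L.
Peak 4.2 mg/L vs MTC 6 mg/L: below toxic threshold.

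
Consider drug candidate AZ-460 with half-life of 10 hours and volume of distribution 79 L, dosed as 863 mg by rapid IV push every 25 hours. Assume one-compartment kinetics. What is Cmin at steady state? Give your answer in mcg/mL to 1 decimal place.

2.3 mcg/mL

k = ln2/t½ = ln2/10 ≈ 0.069315 h⁻¹; fraction remaining f = e^(−kτ) = e^(−0.069315×25) ≈ 0.1768.
Single-dose peak C₀ = D/Vd = 863/79 ≈ 10.924 mcg/mL.
Steady-state trough Cmin,ss = C₀·f/(1−f) ≈ 10.924 × 0.1768/0.8232 ≈ 2.346 mcg/mL.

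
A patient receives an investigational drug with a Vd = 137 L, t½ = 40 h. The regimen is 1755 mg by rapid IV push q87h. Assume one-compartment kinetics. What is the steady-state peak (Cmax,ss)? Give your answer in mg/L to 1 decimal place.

16.5 mg/L

τ/t½ = 87/40 ≈ 2.175, so fraction remaining f = (1/2)^(87/40) ≈ 0.2214.
Accumulation ratio R = 1/(1 − f) ≈ 1/0.7786 ≈ 1.2844.
Single-dose peak C₀ = D/Vd = 1755/137 ≈ 12.810 mg/L.
Cmax,ss = C₀/(1 − f) ≈ 12.810/0.7786 ≈ 16.453 mg/L.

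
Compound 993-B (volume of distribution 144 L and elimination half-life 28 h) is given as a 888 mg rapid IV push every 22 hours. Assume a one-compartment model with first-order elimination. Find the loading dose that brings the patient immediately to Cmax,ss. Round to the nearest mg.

f = (1/2)^(22/28) ≈ 0.580065; accumulation ratio R = 1/(1−f) ≈ 2.38132.
Loading dose to hit Cmax,ss on first dose: D_load = D_maint·R ≈ 888 × 2.38132 ≈ 2114.61 mg.

2115 mg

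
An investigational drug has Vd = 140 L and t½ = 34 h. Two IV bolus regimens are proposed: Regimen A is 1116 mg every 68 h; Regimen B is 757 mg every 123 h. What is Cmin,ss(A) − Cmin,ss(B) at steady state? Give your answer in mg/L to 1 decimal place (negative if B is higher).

Regimen A: f = (1/2)^(68/34) ≈ 0.2500; Cmin,ss = (1116/140)·f/(1−f) ≈ 2.657 mg/L.
Regimen B: f = (1/2)^(123/34) ≈ 0.0815; Cmin,ss = (757/140)·f/(1−f) ≈ 0.480 mg/L.
Difference ≈ 2.657 − 0.480 ≈ 2.177 mg/L.

2.2 mg/L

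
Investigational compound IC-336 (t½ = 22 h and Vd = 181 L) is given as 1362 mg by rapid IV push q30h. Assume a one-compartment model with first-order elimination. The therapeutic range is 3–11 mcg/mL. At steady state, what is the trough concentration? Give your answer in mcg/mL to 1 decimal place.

Over one 30-h interval, 30/22 ≈ 1.3636 half-lives elapse, leaving f ≈ 0.3886 of each dose.
At steady state, accumulation factor R = 1/(1 − e^(−kτ)) ≈ 1.6356.
Each bolus raises the concentration by D/Vd = 1362/181 ≈ 7.525 mcg/mL.
Steady-state peak Cmax,ss = C₀·R ≈ 7.525 × 1.6356 ≈ 12.308 mcg/mL.
Steady-state trough Cmin,ss = Cmax,ss·f ≈ 12.308 × 0.3886 ≈ 4.783 mcg/mL.
Trough 4.8 mcg/mL vs MEC 3 mcg/mL: adequate.

4.8 mcg/mL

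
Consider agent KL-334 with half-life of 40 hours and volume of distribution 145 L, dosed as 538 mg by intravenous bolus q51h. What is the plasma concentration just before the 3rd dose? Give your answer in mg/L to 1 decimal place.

f = (1/2)^(τ/t½) = (1/2)^(51/40) ≈ 0.4132.
C₀ = D/Vd = 538/145 ≈ 3.710 mg/L.
Before the 3rd dose, 2 doses have been given. Superposition: Cmin = C₀·(f + f²).
≈ 3.710 × (0.4132 + 0.1707) ≈ 3.710 × 0.5839 ≈ 2.166 mg/L.

2.2 mg/L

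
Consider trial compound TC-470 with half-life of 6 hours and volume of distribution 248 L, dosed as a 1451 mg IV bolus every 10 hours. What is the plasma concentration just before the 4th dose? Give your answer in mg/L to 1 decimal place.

2.6 mg/L

f = (1/2)^(τ/t½) = (1/2)^(10/6) ≈ 0.3150.
C₀ = D/Vd = 1451/248 ≈ 5.851 mg/L.
Before the 4th dose, 3 doses have been given. Superposition: Cmin = C₀·(f + f² + … + f^3).
≈ 5.851 × (0.3150 + 0.0992 + 0.0313) ≈ 5.851 × 0.4455 ≈ 2.607 mg/L.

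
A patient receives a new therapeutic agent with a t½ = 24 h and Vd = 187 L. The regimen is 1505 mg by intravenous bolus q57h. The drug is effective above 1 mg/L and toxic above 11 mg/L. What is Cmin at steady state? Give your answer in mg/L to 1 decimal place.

1.9 mg/L

k = ln2/t½ = ln2/24 ≈ 0.028881 h⁻¹; fraction remaining f = e^(−kτ) = e^(−0.028881×57) ≈ 0.1928.
At steady state, accumulation factor R = 1/(1 − e^(−kτ)) ≈ 1.2389.
Single-dose peak C₀ = D/Vd = 1505/187 ≈ 8.048 mg/L.
Cmax,ss = C₀/(1 − f) ≈ 8.048/0.8072 ≈ 9.970 mg/L.
One interval later, Cmin,ss = Cmax,ss·e^(−kτ) ≈ 9.970 × 0.1928 ≈ 1.922 mg/L.
Trough 1.9 mg/L vs MEC 1 mg/L: adequate.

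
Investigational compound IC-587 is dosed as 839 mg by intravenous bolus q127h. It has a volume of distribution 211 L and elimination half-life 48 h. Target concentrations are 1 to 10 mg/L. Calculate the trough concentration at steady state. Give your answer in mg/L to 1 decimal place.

0.8 mg/L

Over one 127-h interval, 127/48 ≈ 2.6458 half-lives elapse, leaving f ≈ 0.1598 of each dose.
Single-dose peak C₀ = D/Vd = 839/211 ≈ 3.976 mg/L.
Steady-state trough Cmin,ss = C₀·f/(1−f) ≈ 3.976 × 0.1598/0.8402 ≈ 0.756 mg/L.
Trough 0.8 mg/L vs MEC 1 mg/L: subtherapeutic.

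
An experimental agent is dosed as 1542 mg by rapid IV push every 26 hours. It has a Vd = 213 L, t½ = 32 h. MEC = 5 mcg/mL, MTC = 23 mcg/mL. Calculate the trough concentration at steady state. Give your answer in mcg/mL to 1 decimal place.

9.6 mcg/mL

k = ln2/t½ = ln2/32 ≈ 0.021661 h⁻¹; fraction remaining f = e^(−kτ) = e^(−0.021661×26) ≈ 0.5694.
Each bolus raises the concentration by D/Vd = 1542/213 ≈ 7.239 mcg/mL.
Steady-state trough Cmin,ss = C₀·f/(1−f) ≈ 7.239 × 0.5694/0.4306 ≈ 9.572 mcg/mL.
Trough 9.6 mcg/mL vs MEC 5 mcg/mL: adequate.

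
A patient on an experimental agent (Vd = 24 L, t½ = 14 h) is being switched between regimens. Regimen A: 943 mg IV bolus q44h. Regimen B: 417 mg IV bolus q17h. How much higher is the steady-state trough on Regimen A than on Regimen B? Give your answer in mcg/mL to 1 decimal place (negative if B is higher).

Regimen A: f = (1/2)^(44/14) ≈ 0.1132; Cmin,ss = (943/24)·f/(1−f) ≈ 5.016 mcg/mL.
Regimen B: f = (1/2)^(17/14) ≈ 0.4310; Cmin,ss = (417/24)·f/(1−f) ≈ 13.161 mcg/mL.
Difference ≈ 5.016 − 13.161 ≈ -8.145 mcg/mL.

-8.1 mcg/mL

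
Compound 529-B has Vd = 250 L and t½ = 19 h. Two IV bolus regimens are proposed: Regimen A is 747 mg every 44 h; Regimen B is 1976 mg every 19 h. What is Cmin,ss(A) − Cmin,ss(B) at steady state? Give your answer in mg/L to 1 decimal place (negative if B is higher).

Regimen A: f = (1/2)^(44/19) ≈ 0.2009; Cmin,ss = (747/250)·f/(1−f) ≈ 0.751 mg/L.
Regimen B: f = (1/2)^(19/19) ≈ 0.5000; Cmin,ss = (1976/250)·f/(1−f) ≈ 7.904 mg/L.
Difference ≈ 0.751 − 7.904 ≈ -7.153 mg/L.

-7.2 mg/L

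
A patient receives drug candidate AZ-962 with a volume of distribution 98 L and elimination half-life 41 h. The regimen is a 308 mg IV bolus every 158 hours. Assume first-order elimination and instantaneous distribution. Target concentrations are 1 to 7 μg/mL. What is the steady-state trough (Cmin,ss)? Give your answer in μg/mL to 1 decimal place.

0.2 μg/mL

Over one 158-h interval, 158/41 ≈ 3.8537 half-lives elapse, leaving f ≈ 0.0692 of each dose.
At steady state, accumulation factor R = 1/(1 − e^(−kτ)) ≈ 1.0743.
Single-dose peak C₀ = D/Vd = 308/98 ≈ 3.143 μg/mL.
Steady-state peak Cmax,ss = C₀·R ≈ 3.143 × 1.0743 ≈ 3.377 μg/mL.
Steady-state trough Cmin,ss = Cmax,ss·f ≈ 3.377 × 0.0692 ≈ 0.234 μg/mL.
Trough 0.2 μg/mL vs MEC 1 μg/mL: subtherapeutic.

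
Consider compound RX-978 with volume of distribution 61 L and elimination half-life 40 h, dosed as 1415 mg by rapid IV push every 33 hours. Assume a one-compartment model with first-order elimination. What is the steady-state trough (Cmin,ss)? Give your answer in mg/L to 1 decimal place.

Over one 33-h interval, 33/40 ≈ 0.825 half-lives elapse, leaving f ≈ 0.5645 of each dose.
Each bolus raises the concentration by D/Vd = 1415/61 ≈ 23.197 mg/L.
Steady-state trough Cmin,ss = C₀·f/(1−f) ≈ 23.197 × 0.5645/0.4355 ≈ 30.068 mg/L.

30.1 mg/L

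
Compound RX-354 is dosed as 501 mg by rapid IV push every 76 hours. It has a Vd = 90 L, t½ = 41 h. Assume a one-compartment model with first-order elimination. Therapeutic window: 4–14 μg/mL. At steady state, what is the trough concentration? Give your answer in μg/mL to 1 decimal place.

Over one 76-h interval, 76/41 ≈ 1.8537 half-lives elapse, leaving f ≈ 0.2767 of each dose.
Single-dose peak C₀ = D/Vd = 501/90 ≈ 5.567 μg/mL.
Steady-state trough Cmin,ss = C₀·f/(1−f) ≈ 5.567 × 0.2767/0.7233 ≈ 2.130 μg/mL.
Trough 2.1 μg/mL vs MEC 4 μg/mL: subtherapeutic.

2.1 μg/mL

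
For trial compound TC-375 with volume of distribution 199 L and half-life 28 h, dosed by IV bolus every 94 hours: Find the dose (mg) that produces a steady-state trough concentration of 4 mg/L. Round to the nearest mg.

7361 mg

τ/t½ = 94/28 ≈ 3.3571, so f = (1/2)^(94/28) ≈ 0.097589.
Cmin,ss = (D/Vd)·f/(1−f), so D = Cmin,ss·Vd·(1−f)/f.
D = 4 × 199 × (1−f)/f ≈ 4 × 199 × 9.24706 ≈ 7360.66 mg.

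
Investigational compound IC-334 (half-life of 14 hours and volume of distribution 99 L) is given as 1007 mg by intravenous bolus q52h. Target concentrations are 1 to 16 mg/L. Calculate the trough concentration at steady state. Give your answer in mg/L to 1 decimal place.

0.8 mg/L

k = ln2/t½ = ln2/14 ≈ 0.049511 h⁻¹; fraction remaining f = e^(−kτ) = e^(−0.049511×52) ≈ 0.0762.
At steady state, accumulation factor R = 1/(1 − e^(−kτ)) ≈ 1.0825.
Each bolus raises the concentration by D/Vd = 1007/99 ≈ 10.172 mg/L.
Steady-state peak Cmax,ss = C₀·R ≈ 10.172 × 1.0825 ≈ 11.011 mg/L.
Steady-state trough Cmin,ss = Cmax,ss·f ≈ 11.011 × 0.0762 ≈ 0.839 mg/L.
Trough 0.8 mg/L vs MEC 1 mg/L: subtherapeutic.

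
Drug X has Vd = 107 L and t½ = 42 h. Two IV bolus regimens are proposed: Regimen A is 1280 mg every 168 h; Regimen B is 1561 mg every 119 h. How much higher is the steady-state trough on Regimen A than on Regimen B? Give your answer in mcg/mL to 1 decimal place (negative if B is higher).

Regimen A: f = (1/2)^(168/42) ≈ 0.0625; Cmin,ss = (1280/107)·f/(1−f) ≈ 0.798 mcg/mL.
Regimen B: f = (1/2)^(119/42) ≈ 0.1403; Cmin,ss = (1561/107)·f/(1−f) ≈ 2.381 mcg/mL.
Difference ≈ 0.798 − 2.381 ≈ -1.583 mcg/mL.

-1.6 mcg/mL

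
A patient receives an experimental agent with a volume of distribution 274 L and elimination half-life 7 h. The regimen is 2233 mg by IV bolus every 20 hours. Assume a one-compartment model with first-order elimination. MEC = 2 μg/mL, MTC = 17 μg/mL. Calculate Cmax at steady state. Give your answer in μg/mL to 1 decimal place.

9.5 μg/mL

k = ln2/t½ = ln2/7 ≈ 0.099021 h⁻¹; fraction remaining f = e^(−kτ) = e^(−0.099021×20) ≈ 0.1380.
Accumulation ratio R = 1/(1 − f) ≈ 1/0.8620 ≈ 1.1601.
Single-dose peak C₀ = D/Vd = 2233/274 ≈ 8.150 μg/mL.
Steady-state peak Cmax,ss = C₀·R ≈ 8.150 × 1.1601 ≈ 9.455 μg/mL.
Peak 9.5 μg/mL vs MTC 17 μg/mL: below toxic threshold.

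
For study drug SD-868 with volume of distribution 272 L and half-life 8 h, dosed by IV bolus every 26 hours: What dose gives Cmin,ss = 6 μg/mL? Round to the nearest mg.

13894 mg

τ/t½ = 26/8 ≈ 3.25, so f = (1/2)^(26/8) ≈ 0.105112.
Cmin,ss = (D/Vd)·f/(1−f), so D = Cmin,ss·Vd·(1−f)/f.
D = 6 × 272 × (1−f)/f ≈ 6 × 272 × 8.51366 ≈ 13894.29 mg.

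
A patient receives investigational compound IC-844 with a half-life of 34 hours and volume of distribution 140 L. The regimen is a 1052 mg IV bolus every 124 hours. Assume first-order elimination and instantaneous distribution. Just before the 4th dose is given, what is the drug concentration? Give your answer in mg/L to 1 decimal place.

0.7 mg/L

f = (1/2)^(τ/t½) = (1/2)^(124/34) ≈ 0.0798.
C₀ = D/Vd = 1052/140 ≈ 7.514 mg/L.
Before the 4th dose, 3 doses have been given. Superposition: Cmin = C₀·(f + f² + … + f^3).
≈ 7.514 × (0.0798 + 0.0064 + 0.0005) ≈ 7.514 × 0.0867 ≈ 0.651 mg/L.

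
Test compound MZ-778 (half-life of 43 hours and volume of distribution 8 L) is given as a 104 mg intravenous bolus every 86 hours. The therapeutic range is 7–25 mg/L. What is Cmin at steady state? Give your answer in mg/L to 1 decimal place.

4.3 mg/L

The dosing interval is 2 half-lives, so f = 2^(−2) = 0.25.
At steady state, R = 1/(1 − 0.25) = 4/3.
Single-dose peak C₀ = D/Vd = 104/8 = 13 mg/L.
Steady-state peak Cmax,ss = C₀·R = 13 × 4/3 ≈ 17.333 mg/L.
Steady-state trough Cmin,ss = Cmax,ss·f ≈ 17.333 × 0.25 ≈ 4.333 mg/L.
Trough 4.3 mg/L vs MEC 7 mg/L: subtherapeutic.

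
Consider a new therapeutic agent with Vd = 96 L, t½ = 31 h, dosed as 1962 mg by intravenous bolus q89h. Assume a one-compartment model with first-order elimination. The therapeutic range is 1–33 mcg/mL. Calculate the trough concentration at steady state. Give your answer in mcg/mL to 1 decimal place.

3.2 mcg/mL

τ/t½ = 89/31 ≈ 2.871, so fraction remaining f = (1/2)^(89/31) ≈ 0.1367.
Single-dose peak C₀ = D/Vd = 1962/96 ≈ 20.438 mcg/mL.
Steady-state trough Cmin,ss = C₀·f/(1−f) ≈ 20.438 × 0.1367/0.8633 ≈ 3.236 mcg/mL.
Trough 3.2 mcg/mL vs MEC 1 mcg/mL: adequate.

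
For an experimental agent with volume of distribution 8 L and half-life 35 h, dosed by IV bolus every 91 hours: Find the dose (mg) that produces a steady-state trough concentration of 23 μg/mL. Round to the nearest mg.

932 mg

τ/t½ = 91/35 ≈ 2.6, so f = (1/2)^(91/35) ≈ 0.164938.
Cmin,ss = (D/Vd)·f/(1−f), so D = Cmin,ss·Vd·(1−f)/f.
D = 23 × 8 × (1−f)/f ≈ 23 × 8 × 5.06288 ≈ 931.57 mg.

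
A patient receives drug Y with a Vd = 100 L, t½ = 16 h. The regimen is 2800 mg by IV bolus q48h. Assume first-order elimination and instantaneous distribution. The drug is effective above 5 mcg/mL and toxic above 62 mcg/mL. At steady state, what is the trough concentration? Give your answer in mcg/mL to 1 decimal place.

4.0 mcg/mL

The dosing interval is 3 half-lives, so f = 2^(−3) = 0.125.
Accumulation ratio R = 1/(1 − f) = 1/0.875 = 8/7.
Single-dose peak C₀ = D/Vd = 2800/100 = 28 mcg/mL.
Steady-state peak Cmax,ss = C₀·R = 28 × 8/7 ≈ 32.000 mcg/mL.
Steady-state trough Cmin,ss = Cmax,ss·f ≈ 32.000 × 0.125 ≈ 4.000 mcg/mL.
Trough 4.0 mcg/mL vs MEC 5 mcg/mL: subtherapeutic.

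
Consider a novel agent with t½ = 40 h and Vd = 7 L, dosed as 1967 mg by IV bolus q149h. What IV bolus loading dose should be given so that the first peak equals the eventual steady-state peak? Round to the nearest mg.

2128 mg

f = (1/2)^(149/40) ≈ 0.075625; accumulation ratio R = 1/(1−f) ≈ 1.08181.
Loading dose to hit Cmax,ss on first dose: D_load = D_maint·R ≈ 1967 × 1.08181 ≈ 2127.92 mg.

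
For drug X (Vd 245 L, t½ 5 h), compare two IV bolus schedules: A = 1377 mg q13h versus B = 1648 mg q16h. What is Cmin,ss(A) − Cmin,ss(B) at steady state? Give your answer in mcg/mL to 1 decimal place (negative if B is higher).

Regimen A: f = (1/2)^(13/5) ≈ 0.1649; Cmin,ss = (1377/245)·f/(1−f) ≈ 1.110 mcg/mL.
Regimen B: f = (1/2)^(16/5) ≈ 0.1088; Cmin,ss = (1648/245)·f/(1−f) ≈ 0.821 mcg/mL.
Difference ≈ 1.110 − 0.821 ≈ 0.289 mcg/mL.

0.3 mcg/mL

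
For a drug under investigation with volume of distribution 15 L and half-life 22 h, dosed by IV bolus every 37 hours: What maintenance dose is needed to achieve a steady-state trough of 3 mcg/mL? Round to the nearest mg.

99 mg

τ/t½ = 37/22 ≈ 1.6818, so f = (1/2)^(37/22) ≈ 0.311690.
Cmin,ss = (D/Vd)·f/(1−f), so D = Cmin,ss·Vd·(1−f)/f.
D = 3 × 15 × (1−f)/f ≈ 3 × 15 × 2.20832 ≈ 99.37 mg.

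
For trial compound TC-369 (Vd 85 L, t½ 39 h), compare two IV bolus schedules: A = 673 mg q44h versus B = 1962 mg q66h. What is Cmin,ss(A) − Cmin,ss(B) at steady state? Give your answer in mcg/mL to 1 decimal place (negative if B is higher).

Regimen A: f = (1/2)^(44/39) ≈ 0.4575; Cmin,ss = (673/85)·f/(1−f) ≈ 6.677 mcg/mL.
Regimen B: f = (1/2)^(66/39) ≈ 0.3094; Cmin,ss = (1962/85)·f/(1−f) ≈ 10.341 mcg/mL.
Difference ≈ 6.677 − 10.341 ≈ -3.664 mcg/mL.

-3.7 mcg/mL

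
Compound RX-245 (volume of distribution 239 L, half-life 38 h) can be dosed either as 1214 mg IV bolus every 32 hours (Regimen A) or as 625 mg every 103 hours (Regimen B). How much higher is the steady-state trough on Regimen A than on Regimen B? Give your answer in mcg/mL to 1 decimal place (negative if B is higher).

5.9 mcg/mL

Regimen A: f = (1/2)^(32/38) ≈ 0.5578; Cmin,ss = (1214/239)·f/(1−f) ≈ 6.407 mcg/mL.
Regimen B: f = (1/2)^(103/38) ≈ 0.1528; Cmin,ss = (625/239)·f/(1−f) ≈ 0.472 mcg/mL.
Difference ≈ 6.407 − 0.472 ≈ 5.935 mcg/mL.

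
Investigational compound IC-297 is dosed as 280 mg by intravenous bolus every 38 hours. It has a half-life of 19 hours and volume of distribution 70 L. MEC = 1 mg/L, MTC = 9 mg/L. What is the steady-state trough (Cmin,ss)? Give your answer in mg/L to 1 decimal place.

1.3 mg/L

The dosing interval is 2 half-lives, so f = 2^(−2) = 0.25.
At steady state, R = 1/(1 − 0.25) = 4/3.
Single-dose peak C₀ = D/Vd = 280/70 = 4 mg/L.
Steady-state peak Cmax,ss = C₀·R = 4 × 4/3 ≈ 5.333 mg/L.
Steady-state trough Cmin,ss = Cmax,ss·f ≈ 5.333 × 0.25 ≈ 1.333 mg/L.
Trough 1.3 mg/L vs MEC 1 mg/L: adequate.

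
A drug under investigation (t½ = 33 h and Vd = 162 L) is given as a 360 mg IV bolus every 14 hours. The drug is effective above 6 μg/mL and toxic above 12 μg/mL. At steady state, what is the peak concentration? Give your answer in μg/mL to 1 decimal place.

k = ln2/t½ = ln2/33 ≈ 0.021004 h⁻¹; fraction remaining f = e^(−kτ) = e^(−0.021004×14) ≈ 0.7452.
At steady state, accumulation factor R = 1/(1 − e^(−kτ)) ≈ 3.9246.
Each bolus raises the concentration by D/Vd = 360/162 ≈ 2.222 μg/mL.
Steady-state peak Cmax,ss = C₀·R ≈ 2.222 × 3.9246 ≈ 8.720 μg/mL.
Peak 8.7 μg/mL vs MTC 12 μg/mL: below toxic threshold.

8.7 μg/mL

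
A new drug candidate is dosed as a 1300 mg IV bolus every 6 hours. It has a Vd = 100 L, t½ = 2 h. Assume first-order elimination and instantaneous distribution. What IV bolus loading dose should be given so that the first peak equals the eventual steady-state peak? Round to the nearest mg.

1486 mg

f = (1/2)^(6/2) ≈ 0.125000; accumulation ratio R = 1/(1−f) ≈ 1.14286.
Loading dose to hit Cmax,ss on first dose: D_load = D_maint·R ≈ 1300 × 1.14286 ≈ 1485.72 mg.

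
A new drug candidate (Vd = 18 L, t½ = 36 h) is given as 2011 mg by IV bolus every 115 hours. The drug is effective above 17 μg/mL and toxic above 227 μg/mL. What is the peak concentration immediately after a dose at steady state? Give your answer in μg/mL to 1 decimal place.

τ/t½ = 115/36 ≈ 3.1944, so fraction remaining f = (1/2)^(115/36) ≈ 0.1092.
Accumulation ratio R = 1/(1 − f) ≈ 1/0.8908 ≈ 1.1226.
Single-dose peak C₀ = D/Vd = 2011/18 ≈ 111.722 μg/mL.
Steady-state peak Cmax,ss = C₀·R ≈ 111.722 × 1.1226 ≈ 125.419 μg/mL.
Peak 125.4 μg/mL vs MTC 227 μg/mL: below toxic threshold.

125.4 μg/mL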